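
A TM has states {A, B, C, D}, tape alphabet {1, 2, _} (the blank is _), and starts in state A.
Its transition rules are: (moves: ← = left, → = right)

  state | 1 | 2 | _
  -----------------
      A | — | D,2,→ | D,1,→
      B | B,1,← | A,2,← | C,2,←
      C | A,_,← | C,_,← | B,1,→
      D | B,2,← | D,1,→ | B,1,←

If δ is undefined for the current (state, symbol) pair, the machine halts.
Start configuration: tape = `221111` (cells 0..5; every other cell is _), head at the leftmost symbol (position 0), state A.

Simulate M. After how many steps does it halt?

state=A head=0 tape=___[2]21111   (A,2)→(D,2,→)
state=D head=1 tape=___2[2]1111   (D,2)→(D,1,→)
state=D head=2 tape=___21[1]111   (D,1)→(B,2,←)
state=B head=1 tape=___2[1]2111   (B,1)→(B,1,←)
state=B head=0 tape=___[2]12111   (B,2)→(A,2,←)
state=A head=-1 tape=__[_]212111   (A,_)→(D,1,→)
state=D head=0 tape=__1[2]12111   (D,2)→(D,1,→)
state=D head=1 tape=__11[1]2111   (D,1)→(B,2,←)
state=B head=0 tape=__1[1]22111   (B,1)→(B,1,←)
state=B head=-1 tape=__[1]122111   (B,1)→(B,1,←)
state=B head=-2 tape=_[_]1122111   (B,_)→(C,2,←)
state=C head=-3 tape=[_]21122111   (C,_)→(B,1,→)
state=B head=-2 tape=1[2]1122111   (B,2)→(A,2,←)
state=A head=-3 tape=[1]21122111
M halts after 13 transitions.

13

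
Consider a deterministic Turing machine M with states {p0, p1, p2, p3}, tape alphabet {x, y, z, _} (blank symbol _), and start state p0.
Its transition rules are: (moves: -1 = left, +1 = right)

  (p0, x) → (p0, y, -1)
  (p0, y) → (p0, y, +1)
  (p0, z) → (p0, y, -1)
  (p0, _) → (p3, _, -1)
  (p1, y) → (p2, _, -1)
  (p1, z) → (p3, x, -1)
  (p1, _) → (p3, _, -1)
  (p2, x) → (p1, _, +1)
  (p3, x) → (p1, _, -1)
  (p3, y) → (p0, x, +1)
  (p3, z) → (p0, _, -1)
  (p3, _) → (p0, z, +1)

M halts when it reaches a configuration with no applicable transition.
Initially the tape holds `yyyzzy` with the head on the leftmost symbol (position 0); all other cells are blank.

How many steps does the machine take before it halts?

state=p0 head=0 tape=[y]yyzzy_   (p0,y)→(p0,y,+1)
state=p0 head=1 tape=y[y]yzzy_   (p0,y)→(p0,y,+1)
state=p0 head=2 tape=yy[y]zzy_   (p0,y)→(p0,y,+1)
state=p0 head=3 tape=yyy[z]zy_   (p0,z)→(p0,y,-1)
state=p0 head=2 tape=yy[y]yzy_   (p0,y)→(p0,y,+1)
state=p0 head=3 tape=yyy[y]zy_   (p0,y)→(p0,y,+1)
state=p0 head=4 tape=yyyy[z]y_   (p0,z)→(p0,y,-1)
state=p0 head=3 tape=yyy[y]yy_   (p0,y)→(p0,y,+1)
state=p0 head=4 tape=yyyy[y]y_   (p0,y)→(p0,y,+1)
state=p0 head=5 tape=yyyyy[y]_   (p0,y)→(p0,y,+1)
state=p0 head=6 tape=yyyyyy[_]   (p0,_)→(p3,_,-1)
state=p3 head=5 tape=yyyyy[y]_   (p3,y)→(p0,x,+1)
state=p0 head=6 tape=yyyyyx[_]   (p0,_)→(p3,_,-1)
state=p3 head=5 tape=yyyyy[x]_   (p3,x)→(p1,_,-1)
state=p1 head=4 tape=yyyy[y]__   (p1,y)→(p2,_,-1)
state=p2 head=3 tape=yyy[y]___
M halts after 15 transitions.

15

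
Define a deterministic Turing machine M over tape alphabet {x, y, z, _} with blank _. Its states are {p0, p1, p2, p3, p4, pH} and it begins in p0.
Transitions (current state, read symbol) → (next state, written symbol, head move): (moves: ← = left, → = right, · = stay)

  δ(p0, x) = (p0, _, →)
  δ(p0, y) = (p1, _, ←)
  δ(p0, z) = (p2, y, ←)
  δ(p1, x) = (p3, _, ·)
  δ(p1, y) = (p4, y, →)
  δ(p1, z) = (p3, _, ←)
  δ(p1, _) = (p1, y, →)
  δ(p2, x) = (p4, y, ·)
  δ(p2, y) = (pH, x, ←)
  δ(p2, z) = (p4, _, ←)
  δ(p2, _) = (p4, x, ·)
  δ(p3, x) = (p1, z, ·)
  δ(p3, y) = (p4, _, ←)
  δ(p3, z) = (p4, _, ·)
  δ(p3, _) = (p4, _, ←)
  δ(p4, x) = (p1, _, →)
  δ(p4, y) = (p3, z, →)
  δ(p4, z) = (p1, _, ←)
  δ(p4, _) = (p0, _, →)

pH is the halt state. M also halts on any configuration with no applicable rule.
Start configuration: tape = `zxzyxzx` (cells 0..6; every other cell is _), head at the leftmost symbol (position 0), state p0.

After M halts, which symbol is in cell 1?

y

p0 | _[z]xzyxzx   read z → write y, move ←, go to p2
p2 | [_]yxzyxzx   read _ → write x, move ·, go to p4
p4 | [x]yxzyxzx   read x → write _, move →, go to p1
p1 | _[y]xzyxzx   read y → write y, move →, go to p4
p4 | _y[x]zyxzx   read x → write _, move →, go to p1
p1 | _y_[z]yxzx   read z → write _, move ←, go to p3
p3 | _y[_]_yxzx   read _ → write _, move ←, go to p4
p4 | _[y]__yxzx   read y → write z, move →, go to p3
p3 | _z[_]_yxzx   read _ → write _, move ←, go to p4
p4 | _[z]__yxzx   read z → write _, move ←, go to p1
p1 | [_]___yxzx   read _ → write y, move →, go to p1
p1 | y[_]__yxzx   read _ → write y, move →, go to p1
p1 | yy[_]_yxzx   read _ → write y, move →, go to p1
p1 | yyy[_]yxzx   read _ → write y, move →, go to p1
p1 | yyyy[y]xzx   read y → write y, move →, go to p4
p4 | yyyyy[x]zx   read x → write _, move →, go to p1
p1 | yyyyy_[z]x   read z → write _, move ←, go to p3
p3 | yyyyy[_]_x   read _ → write _, move ←, go to p4
p4 | yyyy[y]__x   read y → write z, move →, go to p3
p3 | yyyyz[_]_x   read _ → write _, move ←, go to p4
p4 | yyyy[z]__x   read z → write _, move ←, go to p1
p1 | yyy[y]___x   read y → write y, move →, go to p4
p4 | yyyy[_]__x   read _ → write _, move →, go to p0
p0 | yyyy_[_]_x
Cell 1 holds y when M halts.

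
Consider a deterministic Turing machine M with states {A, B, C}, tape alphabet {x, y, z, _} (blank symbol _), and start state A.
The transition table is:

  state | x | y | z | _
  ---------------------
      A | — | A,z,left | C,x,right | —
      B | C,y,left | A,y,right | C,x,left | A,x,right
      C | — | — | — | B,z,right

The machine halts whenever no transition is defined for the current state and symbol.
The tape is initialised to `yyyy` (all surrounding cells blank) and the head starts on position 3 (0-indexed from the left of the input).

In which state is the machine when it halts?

A

A | _yyy[y]   read y → write z, move left, go to A
A | _yy[y]z   read y → write z, move left, go to A
A | _y[y]zz   read y → write z, move left, go to A
A | _[y]zzz   read y → write z, move left, go to A
A | [_]zzzz
No transition is defined for (A, _); M halts in state A.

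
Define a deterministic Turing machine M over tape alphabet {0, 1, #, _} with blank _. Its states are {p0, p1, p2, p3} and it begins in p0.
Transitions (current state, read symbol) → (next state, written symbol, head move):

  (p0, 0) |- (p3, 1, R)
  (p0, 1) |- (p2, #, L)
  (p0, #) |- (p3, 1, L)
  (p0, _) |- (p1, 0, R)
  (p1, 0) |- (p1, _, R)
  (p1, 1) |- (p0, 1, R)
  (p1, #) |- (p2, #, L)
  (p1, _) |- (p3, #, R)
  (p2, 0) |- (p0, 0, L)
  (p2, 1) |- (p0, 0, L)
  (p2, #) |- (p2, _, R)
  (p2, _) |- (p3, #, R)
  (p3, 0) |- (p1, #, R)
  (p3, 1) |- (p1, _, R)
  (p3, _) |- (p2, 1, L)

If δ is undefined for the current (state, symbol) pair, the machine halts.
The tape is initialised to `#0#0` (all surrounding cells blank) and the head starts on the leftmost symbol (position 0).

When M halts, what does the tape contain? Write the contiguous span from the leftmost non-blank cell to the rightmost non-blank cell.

p0 | __[#]0#0   read # → write 1, move L, go to p3
p3 | _[_]10#0   read _ → write 1, move L, go to p2
p2 | [_]110#0   read _ → write #, move R, go to p3
p3 | #[1]10#0   read 1 → write _, move R, go to p1
p1 | #_[1]0#0   read 1 → write 1, move R, go to p0
p0 | #_1[0]#0   read 0 → write 1, move R, go to p3
p3 | #_11[#]0
The non-blank tape span at halt is #_11#0.

#_11#0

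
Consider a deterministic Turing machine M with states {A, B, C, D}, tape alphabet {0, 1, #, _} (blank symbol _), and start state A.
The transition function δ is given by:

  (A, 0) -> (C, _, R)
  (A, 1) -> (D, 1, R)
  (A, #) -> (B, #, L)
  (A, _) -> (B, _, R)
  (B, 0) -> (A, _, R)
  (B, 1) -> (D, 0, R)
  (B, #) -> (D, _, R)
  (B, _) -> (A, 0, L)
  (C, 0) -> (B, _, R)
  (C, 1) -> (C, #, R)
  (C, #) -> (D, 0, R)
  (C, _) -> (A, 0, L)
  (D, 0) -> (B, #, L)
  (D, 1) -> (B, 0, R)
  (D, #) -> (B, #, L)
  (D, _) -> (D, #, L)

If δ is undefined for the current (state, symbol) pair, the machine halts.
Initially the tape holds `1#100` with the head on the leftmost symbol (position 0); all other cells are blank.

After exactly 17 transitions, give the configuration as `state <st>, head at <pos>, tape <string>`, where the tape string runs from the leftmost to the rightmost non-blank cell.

state=A head=0 tape=_[1]#100   (A,1)→(D,1,R)
state=D head=1 tape=_1[#]100   (D,#)→(B,#,L)
state=B head=0 tape=_[1]#100   (B,1)→(D,0,R)
state=D head=1 tape=_0[#]100   (D,#)→(B,#,L)
state=B head=0 tape=_[0]#100   (B,0)→(A,_,R)
state=A head=1 tape=__[#]100   (A,#)→(B,#,L)
state=B head=0 tape=_[_]#100   (B,_)→(A,0,L)
state=A head=-1 tape=[_]0#100   (A,_)→(B,_,R)
state=B head=0 tape=_[0]#100   (B,0)→(A,_,R)
state=A head=1 tape=__[#]100   (A,#)→(B,#,L)
state=B head=0 tape=_[_]#100   (B,_)→(A,0,L)
state=A head=-1 tape=[_]0#100   (A,_)→(B,_,R)
state=B head=0 tape=_[0]#100   (B,0)→(A,_,R)
state=A head=1 tape=__[#]100   (A,#)→(B,#,L)
state=B head=0 tape=_[_]#100   (B,_)→(A,0,L)
state=A head=-1 tape=[_]0#100   (A,_)→(B,_,R)
state=B head=0 tape=_[0]#100   (B,0)→(A,_,R)
state=A head=1 tape=__[#]100
After 17 steps: state A, head at 1, tape #100.

state A, head at 1, tape #100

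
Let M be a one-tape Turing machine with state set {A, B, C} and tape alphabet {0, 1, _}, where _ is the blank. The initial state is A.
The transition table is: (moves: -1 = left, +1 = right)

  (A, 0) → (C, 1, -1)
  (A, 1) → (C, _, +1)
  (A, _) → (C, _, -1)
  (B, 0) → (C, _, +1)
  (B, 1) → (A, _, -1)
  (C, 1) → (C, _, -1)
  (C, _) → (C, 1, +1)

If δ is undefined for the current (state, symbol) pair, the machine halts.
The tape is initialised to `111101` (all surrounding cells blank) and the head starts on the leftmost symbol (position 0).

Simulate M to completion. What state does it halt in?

C

state=A head=0 tape=__[1]11101   (A,1)→(C,_,+1)
state=C head=1 tape=___[1]1101   (C,1)→(C,_,-1)
state=C head=0 tape=__[_]_1101   (C,_)→(C,1,+1)
state=C head=1 tape=__1[_]1101   (C,_)→(C,1,+1)
state=C head=2 tape=__11[1]101   (C,1)→(C,_,-1)
state=C head=1 tape=__1[1]_101   (C,1)→(C,_,-1)
state=C head=0 tape=__[1]__101   (C,1)→(C,_,-1)
state=C head=-1 tape=_[_]___101   (C,_)→(C,1,+1)
state=C head=0 tape=_1[_]__101   (C,_)→(C,1,+1)
state=C head=1 tape=_11[_]_101   (C,_)→(C,1,+1)
state=C head=2 tape=_111[_]101   (C,_)→(C,1,+1)
state=C head=3 tape=_1111[1]01   (C,1)→(C,_,-1)
state=C head=2 tape=_111[1]_01   (C,1)→(C,_,-1)
state=C head=1 tape=_11[1]__01   (C,1)→(C,_,-1)
state=C head=0 tape=_1[1]___01   (C,1)→(C,_,-1)
state=C head=-1 tape=_[1]____01   (C,1)→(C,_,-1)
state=C head=-2 tape=[_]_____01   (C,_)→(C,1,+1)
state=C head=-1 tape=1[_]____01   (C,_)→(C,1,+1)
state=C head=0 tape=11[_]___01   (C,_)→(C,1,+1)
state=C head=1 tape=111[_]__01   (C,_)→(C,1,+1)
state=C head=2 tape=1111[_]_01   (C,_)→(C,1,+1)
state=C head=3 tape=11111[_]01   (C,_)→(C,1,+1)
state=C head=4 tape=111111[0]1
No transition is defined for (C, 0); M halts in state C.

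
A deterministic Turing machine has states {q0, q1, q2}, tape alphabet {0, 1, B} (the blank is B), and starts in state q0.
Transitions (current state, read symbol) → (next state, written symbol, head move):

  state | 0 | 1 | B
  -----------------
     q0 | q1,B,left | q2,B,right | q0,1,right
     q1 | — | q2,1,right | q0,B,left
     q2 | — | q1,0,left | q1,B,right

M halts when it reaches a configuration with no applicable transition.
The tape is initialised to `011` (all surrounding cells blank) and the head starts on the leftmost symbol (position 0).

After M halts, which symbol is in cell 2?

0

q0 | BB[0]11   read 0 → write B, move left, go to q1
q1 | B[B]B11   read B → write B, move left, go to q0
q0 | [B]BB11   read B → write 1, move right, go to q0
q0 | 1[B]B11   read B → write 1, move right, go to q0
q0 | 11[B]11   read B → write 1, move right, go to q0
q0 | 111[1]1   read 1 → write B, move right, go to q2
q2 | 111B[1]   read 1 → write 0, move left, go to q1
q1 | 111[B]0   read B → write B, move left, go to q0
q0 | 11[1]B0   read 1 → write B, move right, go to q2
q2 | 11B[B]0   read B → write B, move right, go to q1
q1 | 11BB[0]
Cell 2 holds 0 when M halts.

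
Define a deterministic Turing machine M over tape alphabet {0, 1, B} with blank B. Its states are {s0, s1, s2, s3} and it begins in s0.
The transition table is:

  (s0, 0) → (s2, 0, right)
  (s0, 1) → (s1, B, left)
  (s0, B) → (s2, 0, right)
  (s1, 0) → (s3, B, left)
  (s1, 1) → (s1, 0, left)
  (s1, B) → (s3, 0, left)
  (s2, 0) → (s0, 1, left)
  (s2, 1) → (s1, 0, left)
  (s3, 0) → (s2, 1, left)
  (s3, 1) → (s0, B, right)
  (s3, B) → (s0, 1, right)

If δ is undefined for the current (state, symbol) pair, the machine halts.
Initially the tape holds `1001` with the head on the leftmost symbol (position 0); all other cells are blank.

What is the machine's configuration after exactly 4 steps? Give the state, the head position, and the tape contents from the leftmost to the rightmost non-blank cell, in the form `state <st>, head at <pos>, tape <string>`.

state s2, head at 0, tape 10B001

s0 | BB[1]001   read 1 → write B, move left, go to s1
s1 | B[B]B001   read B → write 0, move left, go to s3
s3 | [B]0B001   read B → write 1, move right, go to s0
s0 | 1[0]B001   read 0 → write 0, move right, go to s2
s2 | 10[B]001
After 4 steps: state s2, head at 0, tape 10B001.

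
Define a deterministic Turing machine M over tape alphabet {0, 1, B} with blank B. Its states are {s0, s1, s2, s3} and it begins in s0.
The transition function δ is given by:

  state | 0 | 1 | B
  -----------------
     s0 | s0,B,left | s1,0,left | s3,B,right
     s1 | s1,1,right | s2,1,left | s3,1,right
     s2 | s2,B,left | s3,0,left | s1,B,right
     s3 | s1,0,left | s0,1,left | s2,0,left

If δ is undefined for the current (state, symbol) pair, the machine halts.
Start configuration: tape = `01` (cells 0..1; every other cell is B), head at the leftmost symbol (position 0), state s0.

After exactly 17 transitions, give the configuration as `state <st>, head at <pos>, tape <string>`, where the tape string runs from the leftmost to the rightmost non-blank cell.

s0 | BB[0]1   read 0 → write B, move left, go to s0
s0 | B[B]B1   read B → write B, move right, go to s3
s3 | BB[B]1   read B → write 0, move left, go to s2
s2 | B[B]01   read B → write B, move right, go to s1
s1 | BB[0]1   read 0 → write 1, move right, go to s1
s1 | BB1[1]   read 1 → write 1, move left, go to s2
s2 | BB[1]1   read 1 → write 0, move left, go to s3
s3 | B[B]01   read B → write 0, move left, go to s2
s2 | [B]001   read B → write B, move right, go to s1
s1 | B[0]01   read 0 → write 1, move right, go to s1
s1 | B1[0]1   read 0 → write 1, move right, go to s1
s1 | B11[1]   read 1 → write 1, move left, go to s2
s2 | B1[1]1   read 1 → write 0, move left, go to s3
s3 | B[1]01   read 1 → write 1, move left, go to s0
s0 | [B]101   read B → write B, move right, go to s3
s3 | B[1]01   read 1 → write 1, move left, go to s0
s0 | [B]101   read B → write B, move right, go to s3
s3 | B[1]01
After 17 steps: state s3, head at -1, tape 101.

state s3, head at -1, tape 101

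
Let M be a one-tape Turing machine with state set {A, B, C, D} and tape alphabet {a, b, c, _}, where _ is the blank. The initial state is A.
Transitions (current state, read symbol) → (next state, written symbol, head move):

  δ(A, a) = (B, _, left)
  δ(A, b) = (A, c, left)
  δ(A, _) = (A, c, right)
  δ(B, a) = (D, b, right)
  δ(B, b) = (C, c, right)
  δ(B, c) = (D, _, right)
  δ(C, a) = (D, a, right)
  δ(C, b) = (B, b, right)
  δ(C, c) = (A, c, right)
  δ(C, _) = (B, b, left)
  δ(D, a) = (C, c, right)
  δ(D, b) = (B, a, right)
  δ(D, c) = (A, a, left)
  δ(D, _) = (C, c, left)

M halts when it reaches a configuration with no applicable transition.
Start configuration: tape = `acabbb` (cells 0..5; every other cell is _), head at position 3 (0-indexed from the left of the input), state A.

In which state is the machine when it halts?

A | aca[b]bb__   read b → write c, move left, go to A
A | ac[a]cbb__   read a → write _, move left, go to B
B | a[c]_cbb__   read c → write _, move right, go to D
D | a_[_]cbb__   read _ → write c, move left, go to C
C | a[_]ccbb__   read _ → write b, move left, go to B
B | [a]bccbb__   read a → write b, move right, go to D
D | b[b]ccbb__   read b → write a, move right, go to B
B | ba[c]cbb__   read c → write _, move right, go to D
D | ba_[c]bb__   read c → write a, move left, go to A
A | ba[_]abb__   read _ → write c, move right, go to A
A | bac[a]bb__   read a → write _, move left, go to B
B | ba[c]_bb__   read c → write _, move right, go to D
D | ba_[_]bb__   read _ → write c, move left, go to C
C | ba[_]cbb__   read _ → write b, move left, go to B
B | b[a]bcbb__   read a → write b, move right, go to D
D | bb[b]cbb__   read b → write a, move right, go to B
B | bba[c]bb__   read c → write _, move right, go to D
D | bba_[b]b__   read b → write a, move right, go to B
B | bba_a[b]__   read b → write c, move right, go to C
C | bba_ac[_]_   read _ → write b, move left, go to B
B | bba_a[c]b_   read c → write _, move right, go to D
D | bba_a_[b]_   read b → write a, move right, go to B
B | bba_a_a[_]
No transition is defined for (B, _); M halts in state B.

B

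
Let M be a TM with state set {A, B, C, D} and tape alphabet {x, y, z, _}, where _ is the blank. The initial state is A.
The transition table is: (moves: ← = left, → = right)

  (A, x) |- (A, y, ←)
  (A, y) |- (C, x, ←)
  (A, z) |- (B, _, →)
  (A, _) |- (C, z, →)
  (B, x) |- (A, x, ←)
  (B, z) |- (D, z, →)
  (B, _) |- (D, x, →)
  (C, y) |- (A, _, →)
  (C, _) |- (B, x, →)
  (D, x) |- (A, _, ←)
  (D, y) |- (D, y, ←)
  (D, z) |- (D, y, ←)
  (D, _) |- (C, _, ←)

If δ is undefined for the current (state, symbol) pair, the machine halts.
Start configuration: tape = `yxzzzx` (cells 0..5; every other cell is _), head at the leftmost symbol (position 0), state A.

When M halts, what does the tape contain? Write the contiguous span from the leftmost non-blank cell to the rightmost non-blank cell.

zz_y_yyx

A | __[y]xzzzx   read y → write x, move ←, go to C
C | _[_]xxzzzx   read _ → write x, move →, go to B
B | _x[x]xzzzx   read x → write x, move ←, go to A
A | _[x]xxzzzx   read x → write y, move ←, go to A
A | [_]yxxzzzx   read _ → write z, move →, go to C
C | z[y]xxzzzx   read y → write _, move →, go to A
A | z_[x]xzzzx   read x → write y, move ←, go to A
A | z[_]yxzzzx   read _ → write z, move →, go to C
C | zz[y]xzzzx   read y → write _, move →, go to A
A | zz_[x]zzzx   read x → write y, move ←, go to A
A | zz[_]yzzzx   read _ → write z, move →, go to C
C | zzz[y]zzzx   read y → write _, move →, go to A
A | zzz_[z]zzx   read z → write _, move →, go to B
B | zzz__[z]zx   read z → write z, move →, go to D
D | zzz__z[z]x   read z → write y, move ←, go to D
D | zzz__[z]yx   read z → write y, move ←, go to D
D | zzz_[_]yyx   read _ → write _, move ←, go to C
C | zzz[_]_yyx   read _ → write x, move →, go to B
B | zzzx[_]yyx   read _ → write x, move →, go to D
D | zzzxx[y]yx   read y → write y, move ←, go to D
D | zzzx[x]yyx   read x → write _, move ←, go to A
A | zzz[x]_yyx   read x → write y, move ←, go to A
A | zz[z]y_yyx   read z → write _, move →, go to B
B | zz_[y]_yyx
The non-blank tape span at halt is zz_y_yyx.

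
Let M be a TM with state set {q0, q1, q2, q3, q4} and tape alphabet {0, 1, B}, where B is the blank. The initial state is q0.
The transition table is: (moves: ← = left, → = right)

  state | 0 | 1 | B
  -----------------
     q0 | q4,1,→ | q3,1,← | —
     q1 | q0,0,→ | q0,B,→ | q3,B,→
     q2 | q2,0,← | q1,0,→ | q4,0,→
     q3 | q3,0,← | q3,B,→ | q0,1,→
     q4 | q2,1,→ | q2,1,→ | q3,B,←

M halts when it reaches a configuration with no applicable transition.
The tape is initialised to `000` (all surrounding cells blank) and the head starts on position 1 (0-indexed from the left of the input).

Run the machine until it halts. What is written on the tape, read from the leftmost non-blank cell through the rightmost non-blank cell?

q0 | 0[0]0BBB   read 0 → write 1, move →, go to q4
q4 | 01[0]BBB   read 0 → write 1, move →, go to q2
q2 | 011[B]BB   read B → write 0, move →, go to q4
q4 | 0110[B]B   read B → write B, move ←, go to q3
q3 | 011[0]BB   read 0 → write 0, move ←, go to q3
q3 | 01[1]0BB   read 1 → write B, move →, go to q3
q3 | 01B[0]BB   read 0 → write 0, move ←, go to q3
q3 | 01[B]0BB   read B → write 1, move →, go to q0
q0 | 011[0]BB   read 0 → write 1, move →, go to q4
q4 | 0111[B]B   read B → write B, move ←, go to q3
q3 | 011[1]BB   read 1 → write B, move →, go to q3
q3 | 011B[B]B   read B → write 1, move →, go to q0
q0 | 011B1[B]
The non-blank tape span at halt is 011B1.

011B1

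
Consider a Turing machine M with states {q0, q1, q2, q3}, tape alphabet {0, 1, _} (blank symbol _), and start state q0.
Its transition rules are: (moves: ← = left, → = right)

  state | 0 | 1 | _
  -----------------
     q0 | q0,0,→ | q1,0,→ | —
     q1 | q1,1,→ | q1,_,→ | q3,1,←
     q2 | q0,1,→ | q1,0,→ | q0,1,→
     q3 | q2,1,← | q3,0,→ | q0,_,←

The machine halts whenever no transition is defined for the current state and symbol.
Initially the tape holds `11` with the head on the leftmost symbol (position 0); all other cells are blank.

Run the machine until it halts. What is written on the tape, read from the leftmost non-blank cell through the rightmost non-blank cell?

state=q0 head=0 tape=[1]1_   (q0,1)→(q1,0,→)
state=q1 head=1 tape=0[1]_   (q1,1)→(q1,_,→)
state=q1 head=2 tape=0_[_]   (q1,_)→(q3,1,←)
state=q3 head=1 tape=0[_]1   (q3,_)→(q0,_,←)
state=q0 head=0 tape=[0]_1   (q0,0)→(q0,0,→)
state=q0 head=1 tape=0[_]1
The non-blank tape span at halt is 0_1.

0_1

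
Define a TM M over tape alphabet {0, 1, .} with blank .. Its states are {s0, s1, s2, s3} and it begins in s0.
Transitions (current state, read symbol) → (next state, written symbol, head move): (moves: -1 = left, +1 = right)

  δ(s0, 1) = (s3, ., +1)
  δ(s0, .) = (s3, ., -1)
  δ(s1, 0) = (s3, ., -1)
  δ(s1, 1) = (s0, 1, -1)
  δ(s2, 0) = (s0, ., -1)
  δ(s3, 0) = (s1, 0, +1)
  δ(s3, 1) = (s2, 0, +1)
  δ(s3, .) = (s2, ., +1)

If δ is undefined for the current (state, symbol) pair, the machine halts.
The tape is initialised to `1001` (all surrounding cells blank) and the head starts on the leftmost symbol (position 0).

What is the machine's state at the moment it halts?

state=s0 head=0 tape=[1]001   (s0,1)→(s3,.,+1)
state=s3 head=1 tape=.[0]01   (s3,0)→(s1,0,+1)
state=s1 head=2 tape=.0[0]1   (s1,0)→(s3,.,-1)
state=s3 head=1 tape=.[0].1   (s3,0)→(s1,0,+1)
state=s1 head=2 tape=.0[.]1
No transition is defined for (s1, .); M halts in state s1.

s1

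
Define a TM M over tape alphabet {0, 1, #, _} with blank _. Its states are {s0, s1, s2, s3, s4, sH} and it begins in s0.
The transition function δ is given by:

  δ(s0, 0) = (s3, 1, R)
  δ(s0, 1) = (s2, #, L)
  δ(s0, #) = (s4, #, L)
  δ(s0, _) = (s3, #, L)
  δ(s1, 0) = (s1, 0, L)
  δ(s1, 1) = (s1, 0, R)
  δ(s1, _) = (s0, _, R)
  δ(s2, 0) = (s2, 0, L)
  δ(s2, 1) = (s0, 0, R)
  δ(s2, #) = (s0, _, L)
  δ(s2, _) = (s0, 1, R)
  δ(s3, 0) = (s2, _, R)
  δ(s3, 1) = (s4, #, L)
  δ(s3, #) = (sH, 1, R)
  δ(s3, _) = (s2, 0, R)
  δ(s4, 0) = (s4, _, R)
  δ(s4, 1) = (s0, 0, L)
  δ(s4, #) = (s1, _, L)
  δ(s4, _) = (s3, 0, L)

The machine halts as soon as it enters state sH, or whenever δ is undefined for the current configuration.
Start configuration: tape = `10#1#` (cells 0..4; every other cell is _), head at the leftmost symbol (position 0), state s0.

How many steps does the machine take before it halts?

31

s0 | ___[1]0#1#   read 1 → write #, move L, go to s2
s2 | __[_]#0#1#   read _ → write 1, move R, go to s0
s0 | __1[#]0#1#   read # → write #, move L, go to s4
s4 | __[1]#0#1#   read 1 → write 0, move L, go to s0
s0 | _[_]0#0#1#   read _ → write #, move L, go to s3
s3 | [_]#0#0#1#   read _ → write 0, move R, go to s2
s2 | 0[#]0#0#1#   read # → write _, move L, go to s0
s0 | [0]_0#0#1#   read 0 → write 1, move R, go to s3
s3 | 1[_]0#0#1#   read _ → write 0, move R, go to s2
s2 | 10[0]#0#1#   read 0 → write 0, move L, go to s2
s2 | 1[0]0#0#1#   read 0 → write 0, move L, go to s2
s2 | [1]00#0#1#   read 1 → write 0, move R, go to s0
s0 | 0[0]0#0#1#   read 0 → write 1, move R, go to s3
s3 | 01[0]#0#1#   read 0 → write _, move R, go to s2
s2 | 01_[#]0#1#   read # → write _, move L, go to s0
s0 | 01[_]_0#1#   read _ → write #, move L, go to s3
s3 | 0[1]#_0#1#   read 1 → write #, move L, go to s4
s4 | [0]##_0#1#   read 0 → write _, move R, go to s4
s4 | _[#]#_0#1#   read # → write _, move L, go to s1
s1 | [_]_#_0#1#   read _ → write _, move R, go to s0
s0 | _[_]#_0#1#   read _ → write #, move L, go to s3
s3 | [_]##_0#1#   read _ → write 0, move R, go to s2
s2 | 0[#]#_0#1#   read # → write _, move L, go to s0
s0 | [0]_#_0#1#   read 0 → write 1, move R, go to s3
s3 | 1[_]#_0#1#   read _ → write 0, move R, go to s2
s2 | 10[#]_0#1#   read # → write _, move L, go to s0
s0 | 1[0]__0#1#   read 0 → write 1, move R, go to s3
s3 | 11[_]_0#1#   read _ → write 0, move R, go to s2
s2 | 110[_]0#1#   read _ → write 1, move R, go to s0
s0 | 1101[0]#1#   read 0 → write 1, move R, go to s3
s3 | 11011[#]1#   read # → write 1, move R, go to sH
sH | 110111[1]#
M halts after 31 transitions.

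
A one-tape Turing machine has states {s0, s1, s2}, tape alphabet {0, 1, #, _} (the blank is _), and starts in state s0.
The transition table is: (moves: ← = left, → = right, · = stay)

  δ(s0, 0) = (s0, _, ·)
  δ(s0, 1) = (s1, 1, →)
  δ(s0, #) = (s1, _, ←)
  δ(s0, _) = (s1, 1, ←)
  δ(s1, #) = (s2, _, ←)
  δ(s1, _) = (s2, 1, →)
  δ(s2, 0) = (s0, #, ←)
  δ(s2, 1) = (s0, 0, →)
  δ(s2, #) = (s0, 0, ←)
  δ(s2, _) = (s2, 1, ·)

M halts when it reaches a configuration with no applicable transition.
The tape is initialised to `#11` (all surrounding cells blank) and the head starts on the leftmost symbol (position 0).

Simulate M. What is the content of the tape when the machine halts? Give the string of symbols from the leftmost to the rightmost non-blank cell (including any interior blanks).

1011

state=s0 head=0 tape=_[#]11   (s0,#)→(s1,_,←)
state=s1 head=-1 tape=[_]_11   (s1,_)→(s2,1,→)
state=s2 head=0 tape=1[_]11   (s2,_)→(s2,1,·)
state=s2 head=0 tape=1[1]11   (s2,1)→(s0,0,→)
state=s0 head=1 tape=10[1]1   (s0,1)→(s1,1,→)
state=s1 head=2 tape=101[1]
The non-blank tape span at halt is 1011.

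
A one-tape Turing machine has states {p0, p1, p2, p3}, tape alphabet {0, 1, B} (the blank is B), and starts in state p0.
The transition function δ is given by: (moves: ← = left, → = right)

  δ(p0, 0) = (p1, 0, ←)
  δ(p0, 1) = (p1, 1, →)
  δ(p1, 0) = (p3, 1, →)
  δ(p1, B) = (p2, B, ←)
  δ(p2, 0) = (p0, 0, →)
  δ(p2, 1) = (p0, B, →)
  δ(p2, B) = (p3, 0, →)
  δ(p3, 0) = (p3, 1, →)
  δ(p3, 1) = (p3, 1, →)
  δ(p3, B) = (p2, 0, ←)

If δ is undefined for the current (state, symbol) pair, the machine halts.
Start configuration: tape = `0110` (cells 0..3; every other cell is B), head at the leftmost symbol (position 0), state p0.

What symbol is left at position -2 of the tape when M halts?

1

state=p0 head=0 tape=BB[0]110B   (p0,0)→(p1,0,←)
state=p1 head=-1 tape=B[B]0110B   (p1,B)→(p2,B,←)
state=p2 head=-2 tape=[B]B0110B   (p2,B)→(p3,0,→)
state=p3 head=-1 tape=0[B]0110B   (p3,B)→(p2,0,←)
state=p2 head=-2 tape=[0]00110B   (p2,0)→(p0,0,→)
state=p0 head=-1 tape=0[0]0110B   (p0,0)→(p1,0,←)
state=p1 head=-2 tape=[0]00110B   (p1,0)→(p3,1,→)
state=p3 head=-1 tape=1[0]0110B   (p3,0)→(p3,1,→)
state=p3 head=0 tape=11[0]110B   (p3,0)→(p3,1,→)
state=p3 head=1 tape=111[1]10B   (p3,1)→(p3,1,→)
state=p3 head=2 tape=1111[1]0B   (p3,1)→(p3,1,→)
state=p3 head=3 tape=11111[0]B   (p3,0)→(p3,1,→)
state=p3 head=4 tape=111111[B]   (p3,B)→(p2,0,←)
state=p2 head=3 tape=11111[1]0   (p2,1)→(p0,B,→)
state=p0 head=4 tape=11111B[0]   (p0,0)→(p1,0,←)
state=p1 head=3 tape=11111[B]0   (p1,B)→(p2,B,←)
state=p2 head=2 tape=1111[1]B0   (p2,1)→(p0,B,→)
state=p0 head=3 tape=1111B[B]0
Cell -2 holds 1 when M halts.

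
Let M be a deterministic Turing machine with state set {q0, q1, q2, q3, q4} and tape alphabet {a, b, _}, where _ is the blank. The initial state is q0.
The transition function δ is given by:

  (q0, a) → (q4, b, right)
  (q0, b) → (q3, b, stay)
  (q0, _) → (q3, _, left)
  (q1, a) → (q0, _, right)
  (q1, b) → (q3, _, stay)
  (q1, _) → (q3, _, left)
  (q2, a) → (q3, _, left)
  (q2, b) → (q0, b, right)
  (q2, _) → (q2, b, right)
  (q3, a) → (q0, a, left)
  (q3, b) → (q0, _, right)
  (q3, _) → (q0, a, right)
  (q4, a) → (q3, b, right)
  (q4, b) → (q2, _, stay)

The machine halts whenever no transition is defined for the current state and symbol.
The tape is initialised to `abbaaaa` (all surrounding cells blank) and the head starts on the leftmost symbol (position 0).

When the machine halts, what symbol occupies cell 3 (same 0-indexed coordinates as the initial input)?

state=q0 head=0 tape=[a]bbaaaa__   (q0,a)→(q4,b,right)
state=q4 head=1 tape=b[b]baaaa__   (q4,b)→(q2,_,stay)
state=q2 head=1 tape=b[_]baaaa__   (q2,_)→(q2,b,right)
state=q2 head=2 tape=bb[b]aaaa__   (q2,b)→(q0,b,right)
state=q0 head=3 tape=bbb[a]aaa__   (q0,a)→(q4,b,right)
state=q4 head=4 tape=bbbb[a]aa__   (q4,a)→(q3,b,right)
state=q3 head=5 tape=bbbbb[a]a__   (q3,a)→(q0,a,left)
state=q0 head=4 tape=bbbb[b]aa__   (q0,b)→(q3,b,stay)
state=q3 head=4 tape=bbbb[b]aa__   (q3,b)→(q0,_,right)
state=q0 head=5 tape=bbbb_[a]a__   (q0,a)→(q4,b,right)
state=q4 head=6 tape=bbbb_b[a]__   (q4,a)→(q3,b,right)
state=q3 head=7 tape=bbbb_bb[_]_   (q3,_)→(q0,a,right)
state=q0 head=8 tape=bbbb_bba[_]   (q0,_)→(q3,_,left)
state=q3 head=7 tape=bbbb_bb[a]_   (q3,a)→(q0,a,left)
state=q0 head=6 tape=bbbb_b[b]a_   (q0,b)→(q3,b,stay)
state=q3 head=6 tape=bbbb_b[b]a_   (q3,b)→(q0,_,right)
state=q0 head=7 tape=bbbb_b_[a]_   (q0,a)→(q4,b,right)
state=q4 head=8 tape=bbbb_b_b[_]
Cell 3 holds b when M halts.

b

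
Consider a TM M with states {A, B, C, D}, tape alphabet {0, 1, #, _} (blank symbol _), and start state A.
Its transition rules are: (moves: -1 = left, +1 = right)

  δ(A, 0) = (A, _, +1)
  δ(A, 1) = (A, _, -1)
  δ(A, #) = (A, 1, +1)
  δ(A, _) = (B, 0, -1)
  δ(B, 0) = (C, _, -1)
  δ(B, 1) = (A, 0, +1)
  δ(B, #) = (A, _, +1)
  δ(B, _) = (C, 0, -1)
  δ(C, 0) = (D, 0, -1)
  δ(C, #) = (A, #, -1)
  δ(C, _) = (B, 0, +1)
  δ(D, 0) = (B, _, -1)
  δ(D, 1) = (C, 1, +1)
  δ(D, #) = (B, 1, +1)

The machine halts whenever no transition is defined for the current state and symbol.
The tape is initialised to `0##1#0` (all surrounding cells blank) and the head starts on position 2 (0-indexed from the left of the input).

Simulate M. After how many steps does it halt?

15

state=A head=2 tape=___0#[#]1#0   (A,#)→(A,1,+1)
state=A head=3 tape=___0#1[1]#0   (A,1)→(A,_,-1)
state=A head=2 tape=___0#[1]_#0   (A,1)→(A,_,-1)
state=A head=1 tape=___0[#]__#0   (A,#)→(A,1,+1)
state=A head=2 tape=___01[_]_#0   (A,_)→(B,0,-1)
state=B head=1 tape=___0[1]0_#0   (B,1)→(A,0,+1)
state=A head=2 tape=___00[0]_#0   (A,0)→(A,_,+1)
state=A head=3 tape=___00_[_]#0   (A,_)→(B,0,-1)
state=B head=2 tape=___00[_]0#0   (B,_)→(C,0,-1)
state=C head=1 tape=___0[0]00#0   (C,0)→(D,0,-1)
state=D head=0 tape=___[0]000#0   (D,0)→(B,_,-1)
state=B head=-1 tape=__[_]_000#0   (B,_)→(C,0,-1)
state=C head=-2 tape=_[_]0_000#0   (C,_)→(B,0,+1)
state=B head=-1 tape=_0[0]_000#0   (B,0)→(C,_,-1)
state=C head=-2 tape=_[0]__000#0   (C,0)→(D,0,-1)
state=D head=-3 tape=[_]0__000#0
M halts after 15 transitions.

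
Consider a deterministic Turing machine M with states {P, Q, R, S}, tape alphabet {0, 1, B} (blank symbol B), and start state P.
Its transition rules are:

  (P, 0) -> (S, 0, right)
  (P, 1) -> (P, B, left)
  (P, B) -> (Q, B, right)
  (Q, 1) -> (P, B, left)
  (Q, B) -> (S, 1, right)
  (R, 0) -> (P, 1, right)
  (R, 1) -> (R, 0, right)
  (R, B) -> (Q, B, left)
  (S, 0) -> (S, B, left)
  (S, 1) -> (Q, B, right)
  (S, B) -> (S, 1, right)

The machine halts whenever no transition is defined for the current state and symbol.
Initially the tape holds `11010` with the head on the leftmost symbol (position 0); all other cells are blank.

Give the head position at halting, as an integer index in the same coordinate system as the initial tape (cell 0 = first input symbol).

2

P | B[1]1010   read 1 → write B, move left, go to P
P | [B]B1010   read B → write B, move right, go to Q
Q | B[B]1010   read B → write 1, move right, go to S
S | B1[1]010   read 1 → write B, move right, go to Q
Q | B1B[0]10
At halt the head is at cell 2.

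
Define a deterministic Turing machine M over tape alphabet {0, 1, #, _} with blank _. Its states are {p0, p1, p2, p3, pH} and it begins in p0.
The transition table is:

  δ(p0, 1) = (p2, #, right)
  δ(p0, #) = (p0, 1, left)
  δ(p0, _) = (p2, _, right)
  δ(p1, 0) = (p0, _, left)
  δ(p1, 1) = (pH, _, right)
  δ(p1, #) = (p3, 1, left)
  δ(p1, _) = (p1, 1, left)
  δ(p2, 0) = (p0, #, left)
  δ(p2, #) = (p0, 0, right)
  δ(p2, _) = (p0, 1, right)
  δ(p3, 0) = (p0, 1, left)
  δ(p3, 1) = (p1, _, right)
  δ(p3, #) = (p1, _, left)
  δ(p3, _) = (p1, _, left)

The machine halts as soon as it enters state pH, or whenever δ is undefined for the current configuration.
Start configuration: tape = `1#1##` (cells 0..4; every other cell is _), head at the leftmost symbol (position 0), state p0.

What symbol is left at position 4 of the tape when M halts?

1

state=p0 head=0 tape=[1]#1##   (p0,1)→(p2,#,right)
state=p2 head=1 tape=#[#]1##   (p2,#)→(p0,0,right)
state=p0 head=2 tape=#0[1]##   (p0,1)→(p2,#,right)
state=p2 head=3 tape=#0#[#]#   (p2,#)→(p0,0,right)
state=p0 head=4 tape=#0#0[#]   (p0,#)→(p0,1,left)
state=p0 head=3 tape=#0#[0]1
Cell 4 holds 1 when M halts.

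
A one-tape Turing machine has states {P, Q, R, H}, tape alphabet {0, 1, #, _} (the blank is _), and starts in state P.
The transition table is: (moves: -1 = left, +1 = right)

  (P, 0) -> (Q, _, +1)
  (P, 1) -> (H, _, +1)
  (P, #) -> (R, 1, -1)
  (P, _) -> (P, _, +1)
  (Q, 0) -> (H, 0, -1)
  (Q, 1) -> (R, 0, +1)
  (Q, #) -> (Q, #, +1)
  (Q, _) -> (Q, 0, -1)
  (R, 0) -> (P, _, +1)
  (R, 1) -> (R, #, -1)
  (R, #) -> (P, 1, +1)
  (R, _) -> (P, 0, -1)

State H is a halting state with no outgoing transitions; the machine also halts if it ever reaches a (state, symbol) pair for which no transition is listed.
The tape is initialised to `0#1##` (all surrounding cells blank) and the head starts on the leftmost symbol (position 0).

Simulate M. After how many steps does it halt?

state=P head=0 tape=_[0]#1##   (P,0)→(Q,_,+1)
state=Q head=1 tape=__[#]1##   (Q,#)→(Q,#,+1)
state=Q head=2 tape=__#[1]##   (Q,1)→(R,0,+1)
state=R head=3 tape=__#0[#]#   (R,#)→(P,1,+1)
state=P head=4 tape=__#01[#]   (P,#)→(R,1,-1)
state=R head=3 tape=__#0[1]1   (R,1)→(R,#,-1)
state=R head=2 tape=__#[0]#1   (R,0)→(P,_,+1)
state=P head=3 tape=__#_[#]1   (P,#)→(R,1,-1)
state=R head=2 tape=__#[_]11   (R,_)→(P,0,-1)
state=P head=1 tape=__[#]011   (P,#)→(R,1,-1)
state=R head=0 tape=_[_]1011   (R,_)→(P,0,-1)
state=P head=-1 tape=[_]01011   (P,_)→(P,_,+1)
state=P head=0 tape=_[0]1011   (P,0)→(Q,_,+1)
state=Q head=1 tape=__[1]011   (Q,1)→(R,0,+1)
state=R head=2 tape=__0[0]11   (R,0)→(P,_,+1)
state=P head=3 tape=__0_[1]1   (P,1)→(H,_,+1)
state=H head=4 tape=__0__[1]
M halts after 16 transitions.

16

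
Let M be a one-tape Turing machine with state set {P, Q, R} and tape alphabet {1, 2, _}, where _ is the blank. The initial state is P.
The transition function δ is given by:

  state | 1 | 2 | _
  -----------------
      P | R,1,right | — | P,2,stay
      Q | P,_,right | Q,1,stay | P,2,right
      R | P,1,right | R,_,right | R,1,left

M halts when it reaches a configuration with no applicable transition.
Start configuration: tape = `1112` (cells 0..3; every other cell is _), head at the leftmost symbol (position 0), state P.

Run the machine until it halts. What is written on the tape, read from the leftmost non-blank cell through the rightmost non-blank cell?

state=P head=0 tape=[1]112__   (P,1)→(R,1,right)
state=R head=1 tape=1[1]12__   (R,1)→(P,1,right)
state=P head=2 tape=11[1]2__   (P,1)→(R,1,right)
state=R head=3 tape=111[2]__   (R,2)→(R,_,right)
state=R head=4 tape=111_[_]_   (R,_)→(R,1,left)
state=R head=3 tape=111[_]1_   (R,_)→(R,1,left)
state=R head=2 tape=11[1]11_   (R,1)→(P,1,right)
state=P head=3 tape=111[1]1_   (P,1)→(R,1,right)
state=R head=4 tape=1111[1]_   (R,1)→(P,1,right)
state=P head=5 tape=11111[_]   (P,_)→(P,2,stay)
state=P head=5 tape=11111[2]
The non-blank tape span at halt is 111112.

111112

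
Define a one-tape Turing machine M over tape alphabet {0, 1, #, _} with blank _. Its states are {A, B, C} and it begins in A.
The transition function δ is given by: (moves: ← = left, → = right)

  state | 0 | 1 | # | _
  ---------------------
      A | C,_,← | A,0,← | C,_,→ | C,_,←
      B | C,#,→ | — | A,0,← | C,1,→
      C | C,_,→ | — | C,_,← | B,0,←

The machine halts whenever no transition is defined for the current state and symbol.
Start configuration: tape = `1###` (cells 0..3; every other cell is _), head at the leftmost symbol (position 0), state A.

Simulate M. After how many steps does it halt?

18

state=A head=0 tape=___[1]###   (A,1)→(A,0,←)
state=A head=-1 tape=__[_]0###   (A,_)→(C,_,←)
state=C head=-2 tape=_[_]_0###   (C,_)→(B,0,←)
state=B head=-3 tape=[_]0_0###   (B,_)→(C,1,→)
state=C head=-2 tape=1[0]_0###   (C,0)→(C,_,→)
state=C head=-1 tape=1_[_]0###   (C,_)→(B,0,←)
state=B head=-2 tape=1[_]00###   (B,_)→(C,1,→)
state=C head=-1 tape=11[0]0###   (C,0)→(C,_,→)
state=C head=0 tape=11_[0]###   (C,0)→(C,_,→)
state=C head=1 tape=11__[#]##   (C,#)→(C,_,←)
state=C head=0 tape=11_[_]_##   (C,_)→(B,0,←)
state=B head=-1 tape=11[_]0_##   (B,_)→(C,1,→)
state=C head=0 tape=111[0]_##   (C,0)→(C,_,→)
state=C head=1 tape=111_[_]##   (C,_)→(B,0,←)
state=B head=0 tape=111[_]0##   (B,_)→(C,1,→)
state=C head=1 tape=1111[0]##   (C,0)→(C,_,→)
state=C head=2 tape=1111_[#]#   (C,#)→(C,_,←)
state=C head=1 tape=1111[_]_#   (C,_)→(B,0,←)
state=B head=0 tape=111[1]0_#
M halts after 18 transitions.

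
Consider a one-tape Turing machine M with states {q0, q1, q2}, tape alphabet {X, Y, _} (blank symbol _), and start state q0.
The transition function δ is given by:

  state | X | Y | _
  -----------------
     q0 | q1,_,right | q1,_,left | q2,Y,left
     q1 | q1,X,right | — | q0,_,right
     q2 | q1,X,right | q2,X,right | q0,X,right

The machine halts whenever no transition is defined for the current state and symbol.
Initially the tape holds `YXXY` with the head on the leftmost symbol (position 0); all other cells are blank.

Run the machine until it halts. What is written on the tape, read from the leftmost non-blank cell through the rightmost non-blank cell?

state=q0 head=0 tape=_[Y]XXY   (q0,Y)→(q1,_,left)
state=q1 head=-1 tape=[_]_XXY   (q1,_)→(q0,_,right)
state=q0 head=0 tape=_[_]XXY   (q0,_)→(q2,Y,left)
state=q2 head=-1 tape=[_]YXXY   (q2,_)→(q0,X,right)
state=q0 head=0 tape=X[Y]XXY   (q0,Y)→(q1,_,left)
state=q1 head=-1 tape=[X]_XXY   (q1,X)→(q1,X,right)
state=q1 head=0 tape=X[_]XXY   (q1,_)→(q0,_,right)
state=q0 head=1 tape=X_[X]XY   (q0,X)→(q1,_,right)
state=q1 head=2 tape=X__[X]Y   (q1,X)→(q1,X,right)
state=q1 head=3 tape=X__X[Y]
The non-blank tape span at halt is X__XY.

X__XY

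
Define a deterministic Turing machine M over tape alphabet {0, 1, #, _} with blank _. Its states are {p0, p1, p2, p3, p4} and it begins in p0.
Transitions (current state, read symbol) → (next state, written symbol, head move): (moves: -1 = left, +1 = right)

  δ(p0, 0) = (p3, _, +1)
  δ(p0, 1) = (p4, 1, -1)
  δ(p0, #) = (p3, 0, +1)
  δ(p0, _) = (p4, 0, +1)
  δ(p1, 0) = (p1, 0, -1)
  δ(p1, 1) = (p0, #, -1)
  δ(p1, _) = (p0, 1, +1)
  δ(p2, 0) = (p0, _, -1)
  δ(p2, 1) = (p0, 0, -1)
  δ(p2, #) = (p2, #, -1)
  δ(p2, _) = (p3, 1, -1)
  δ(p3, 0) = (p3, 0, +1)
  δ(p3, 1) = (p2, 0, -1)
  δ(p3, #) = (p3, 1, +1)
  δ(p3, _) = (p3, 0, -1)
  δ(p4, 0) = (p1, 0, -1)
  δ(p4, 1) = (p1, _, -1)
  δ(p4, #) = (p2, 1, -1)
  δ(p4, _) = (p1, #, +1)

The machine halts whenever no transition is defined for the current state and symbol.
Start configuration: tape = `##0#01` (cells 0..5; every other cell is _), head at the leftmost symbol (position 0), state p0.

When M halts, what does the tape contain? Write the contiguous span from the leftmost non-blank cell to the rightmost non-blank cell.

state=p0 head=0 tape=_[#]#0#01   (p0,#)→(p3,0,+1)
state=p3 head=1 tape=_0[#]0#01   (p3,#)→(p3,1,+1)
state=p3 head=2 tape=_01[0]#01   (p3,0)→(p3,0,+1)
state=p3 head=3 tape=_010[#]01   (p3,#)→(p3,1,+1)
state=p3 head=4 tape=_0101[0]1   (p3,0)→(p3,0,+1)
state=p3 head=5 tape=_01010[1]   (p3,1)→(p2,0,-1)
state=p2 head=4 tape=_0101[0]0   (p2,0)→(p0,_,-1)
state=p0 head=3 tape=_010[1]_0   (p0,1)→(p4,1,-1)
state=p4 head=2 tape=_01[0]1_0   (p4,0)→(p1,0,-1)
state=p1 head=1 tape=_0[1]01_0   (p1,1)→(p0,#,-1)
state=p0 head=0 tape=_[0]#01_0   (p0,0)→(p3,_,+1)
state=p3 head=1 tape=__[#]01_0   (p3,#)→(p3,1,+1)
state=p3 head=2 tape=__1[0]1_0   (p3,0)→(p3,0,+1)
state=p3 head=3 tape=__10[1]_0   (p3,1)→(p2,0,-1)
state=p2 head=2 tape=__1[0]0_0   (p2,0)→(p0,_,-1)
state=p0 head=1 tape=__[1]_0_0   (p0,1)→(p4,1,-1)
state=p4 head=0 tape=_[_]1_0_0   (p4,_)→(p1,#,+1)
state=p1 head=1 tape=_#[1]_0_0   (p1,1)→(p0,#,-1)
state=p0 head=0 tape=_[#]#_0_0   (p0,#)→(p3,0,+1)
state=p3 head=1 tape=_0[#]_0_0   (p3,#)→(p3,1,+1)
state=p3 head=2 tape=_01[_]0_0   (p3,_)→(p3,0,-1)
state=p3 head=1 tape=_0[1]00_0   (p3,1)→(p2,0,-1)
state=p2 head=0 tape=_[0]000_0   (p2,0)→(p0,_,-1)
state=p0 head=-1 tape=[_]_000_0   (p0,_)→(p4,0,+1)
state=p4 head=0 tape=0[_]000_0   (p4,_)→(p1,#,+1)
state=p1 head=1 tape=0#[0]00_0   (p1,0)→(p1,0,-1)
state=p1 head=0 tape=0[#]000_0
The non-blank tape span at halt is 0#000_0.

0#000_0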